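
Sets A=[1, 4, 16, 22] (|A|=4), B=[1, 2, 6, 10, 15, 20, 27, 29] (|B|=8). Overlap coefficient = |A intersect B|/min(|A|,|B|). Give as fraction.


A intersect B = [1]
|A intersect B| = 1
min(|A|, |B|) = min(4, 8) = 4
Overlap = 1 / 4 = 1/4

1/4


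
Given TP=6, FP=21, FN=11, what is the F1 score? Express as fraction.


F1 = 2 * P * R / (P + R)
P = TP/(TP+FP) = 6/27 = 2/9
R = TP/(TP+FN) = 6/17 = 6/17
2 * P * R = 2 * 2/9 * 6/17 = 8/51
P + R = 2/9 + 6/17 = 88/153
F1 = 8/51 / 88/153 = 3/11

3/11


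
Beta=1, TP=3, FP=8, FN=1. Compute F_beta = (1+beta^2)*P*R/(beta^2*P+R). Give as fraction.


P = TP/(TP+FP) = 3/11 = 3/11
R = TP/(TP+FN) = 3/4 = 3/4
beta^2 = 1^2 = 1
(1 + beta^2) = 2
Numerator = (1+beta^2)*P*R = 9/22
Denominator = beta^2*P + R = 3/11 + 3/4 = 45/44
F_beta = 2/5

2/5


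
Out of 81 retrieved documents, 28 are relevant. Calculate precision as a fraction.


Precision = relevant_retrieved / total_retrieved
= 28 / 81
= 28 / (28 + 53)
= 28/81

28/81


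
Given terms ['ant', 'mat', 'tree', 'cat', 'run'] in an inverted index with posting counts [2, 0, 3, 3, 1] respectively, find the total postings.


Summing posting list sizes:
'ant': 2 postings
'mat': 0 postings
'tree': 3 postings
'cat': 3 postings
'run': 1 postings
Total = 2 + 0 + 3 + 3 + 1 = 9

9


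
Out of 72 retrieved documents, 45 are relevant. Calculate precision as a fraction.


Precision = relevant_retrieved / total_retrieved
= 45 / 72
= 45 / (45 + 27)
= 5/8

5/8


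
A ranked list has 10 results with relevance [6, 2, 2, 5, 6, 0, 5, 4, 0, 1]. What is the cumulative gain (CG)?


Cumulative Gain = sum of relevance scores
Position 1: rel=6, running sum=6
Position 2: rel=2, running sum=8
Position 3: rel=2, running sum=10
Position 4: rel=5, running sum=15
Position 5: rel=6, running sum=21
Position 6: rel=0, running sum=21
Position 7: rel=5, running sum=26
Position 8: rel=4, running sum=30
Position 9: rel=0, running sum=30
Position 10: rel=1, running sum=31
CG = 31

31


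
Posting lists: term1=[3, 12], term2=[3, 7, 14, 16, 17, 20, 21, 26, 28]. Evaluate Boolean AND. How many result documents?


Boolean AND: find intersection of posting lists
term1 docs: [3, 12]
term2 docs: [3, 7, 14, 16, 17, 20, 21, 26, 28]
Intersection: [3]
|intersection| = 1

1


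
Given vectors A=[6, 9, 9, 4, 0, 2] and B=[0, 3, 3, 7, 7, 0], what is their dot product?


Dot product = sum of element-wise products
A[0]*B[0] = 6*0 = 0
A[1]*B[1] = 9*3 = 27
A[2]*B[2] = 9*3 = 27
A[3]*B[3] = 4*7 = 28
A[4]*B[4] = 0*7 = 0
A[5]*B[5] = 2*0 = 0
Sum = 0 + 27 + 27 + 28 + 0 + 0 = 82

82


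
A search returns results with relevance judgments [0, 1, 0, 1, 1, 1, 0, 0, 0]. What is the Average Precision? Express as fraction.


Computing P@k for each relevant position:
Position 1: not relevant
Position 2: relevant, P@2 = 1/2 = 1/2
Position 3: not relevant
Position 4: relevant, P@4 = 2/4 = 1/2
Position 5: relevant, P@5 = 3/5 = 3/5
Position 6: relevant, P@6 = 4/6 = 2/3
Position 7: not relevant
Position 8: not relevant
Position 9: not relevant
Sum of P@k = 1/2 + 1/2 + 3/5 + 2/3 = 34/15
AP = 34/15 / 4 = 17/30

17/30


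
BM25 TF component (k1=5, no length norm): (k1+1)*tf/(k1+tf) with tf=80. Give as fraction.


BM25 TF component = (k1+1)*tf / (k1+tf)
k1 = 5, tf = 80
Numerator = (5+1)*80 = 480
Denominator = 5 + 80 = 85
= 480/85 = 96/17

96/17


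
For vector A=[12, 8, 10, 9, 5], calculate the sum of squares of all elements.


|A|^2 = sum of squared components
A[0]^2 = 12^2 = 144
A[1]^2 = 8^2 = 64
A[2]^2 = 10^2 = 100
A[3]^2 = 9^2 = 81
A[4]^2 = 5^2 = 25
Sum = 144 + 64 + 100 + 81 + 25 = 414

414


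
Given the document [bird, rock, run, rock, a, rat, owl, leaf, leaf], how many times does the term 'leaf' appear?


Document has 9 words
Scanning for 'leaf':
Found at positions: [7, 8]
Count = 2

2


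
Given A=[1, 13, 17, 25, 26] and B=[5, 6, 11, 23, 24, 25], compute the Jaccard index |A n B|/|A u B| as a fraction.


A intersect B = [25]
|A intersect B| = 1
A union B = [1, 5, 6, 11, 13, 17, 23, 24, 25, 26]
|A union B| = 10
Jaccard = 1/10 = 1/10

1/10


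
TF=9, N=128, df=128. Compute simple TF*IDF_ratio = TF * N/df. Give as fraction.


TF * (N/df)
= 9 * (128/128)
= 9 * 1
= 9

9


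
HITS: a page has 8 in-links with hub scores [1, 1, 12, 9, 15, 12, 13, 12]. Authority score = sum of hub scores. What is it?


Authority = sum of hub scores of in-linkers
In-link 1: hub score = 1
In-link 2: hub score = 1
In-link 3: hub score = 12
In-link 4: hub score = 9
In-link 5: hub score = 15
In-link 6: hub score = 12
In-link 7: hub score = 13
In-link 8: hub score = 12
Authority = 1 + 1 + 12 + 9 + 15 + 12 + 13 + 12 = 75

75


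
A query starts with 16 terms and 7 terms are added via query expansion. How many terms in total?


Original terms: 16
Expansion terms: 7
Total = 16 + 7 = 23

23


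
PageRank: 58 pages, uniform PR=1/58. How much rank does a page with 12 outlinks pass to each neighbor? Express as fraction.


Initial PR = 1/58 = 1/58
Outlinks = 12
Contribution per link = PR / outlinks
= 1/58 / 12
= 1/696

1/696


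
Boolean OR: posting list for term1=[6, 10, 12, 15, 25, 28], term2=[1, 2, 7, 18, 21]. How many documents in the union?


Boolean OR: find union of posting lists
term1 docs: [6, 10, 12, 15, 25, 28]
term2 docs: [1, 2, 7, 18, 21]
Union: [1, 2, 6, 7, 10, 12, 15, 18, 21, 25, 28]
|union| = 11

11


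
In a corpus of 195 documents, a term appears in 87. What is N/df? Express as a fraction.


IDF ratio = N / df
= 195 / 87
= 65/29

65/29


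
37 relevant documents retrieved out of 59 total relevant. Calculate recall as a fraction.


Recall = retrieved_relevant / total_relevant
= 37 / 59
= 37 / (37 + 22)
= 37/59

37/59


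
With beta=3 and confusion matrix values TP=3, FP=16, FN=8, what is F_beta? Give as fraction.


P = TP/(TP+FP) = 3/19 = 3/19
R = TP/(TP+FN) = 3/11 = 3/11
beta^2 = 3^2 = 9
(1 + beta^2) = 10
Numerator = (1+beta^2)*P*R = 90/209
Denominator = beta^2*P + R = 27/19 + 3/11 = 354/209
F_beta = 15/59

15/59


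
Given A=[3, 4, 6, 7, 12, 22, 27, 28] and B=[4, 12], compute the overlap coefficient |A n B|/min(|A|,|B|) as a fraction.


A intersect B = [4, 12]
|A intersect B| = 2
min(|A|, |B|) = min(8, 2) = 2
Overlap = 2 / 2 = 1

1


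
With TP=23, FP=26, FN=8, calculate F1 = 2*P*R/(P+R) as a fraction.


F1 = 2 * P * R / (P + R)
P = TP/(TP+FP) = 23/49 = 23/49
R = TP/(TP+FN) = 23/31 = 23/31
2 * P * R = 2 * 23/49 * 23/31 = 1058/1519
P + R = 23/49 + 23/31 = 1840/1519
F1 = 1058/1519 / 1840/1519 = 23/40

23/40


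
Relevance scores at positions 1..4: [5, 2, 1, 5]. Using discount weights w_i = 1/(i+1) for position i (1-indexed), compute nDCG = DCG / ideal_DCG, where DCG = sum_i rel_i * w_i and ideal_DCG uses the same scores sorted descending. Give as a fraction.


Position discount weights w_i = 1/(i+1) for i=1..4:
Weights = [1/2, 1/3, 1/4, 1/5]
Actual relevance: [5, 2, 1, 5]
DCG = 5/2 + 2/3 + 1/4 + 5/5 = 53/12
Ideal relevance (sorted desc): [5, 5, 2, 1]
Ideal DCG = 5/2 + 5/3 + 2/4 + 1/5 = 73/15
nDCG = DCG / ideal_DCG = 53/12 / 73/15 = 265/292

265/292


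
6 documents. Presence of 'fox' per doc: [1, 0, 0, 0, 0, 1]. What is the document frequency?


Checking each document for 'fox':
Doc 1: present
Doc 2: absent
Doc 3: absent
Doc 4: absent
Doc 5: absent
Doc 6: present
df = sum of presences = 1 + 0 + 0 + 0 + 0 + 1 = 2

2


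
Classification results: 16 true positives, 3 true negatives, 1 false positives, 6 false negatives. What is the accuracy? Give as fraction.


Accuracy = (TP + TN) / (TP + TN + FP + FN)
TP + TN = 16 + 3 = 19
Total = 16 + 3 + 1 + 6 = 26
Accuracy = 19 / 26 = 19/26

19/26


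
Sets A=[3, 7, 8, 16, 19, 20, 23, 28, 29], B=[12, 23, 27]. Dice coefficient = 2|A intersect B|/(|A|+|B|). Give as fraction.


A intersect B = [23]
|A intersect B| = 1
|A| = 9, |B| = 3
Dice = 2*1 / (9+3)
= 2 / 12 = 1/6

1/6


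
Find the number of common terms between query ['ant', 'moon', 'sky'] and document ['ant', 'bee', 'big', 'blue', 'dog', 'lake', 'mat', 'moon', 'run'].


Query terms: ['ant', 'moon', 'sky']
Document terms: ['ant', 'bee', 'big', 'blue', 'dog', 'lake', 'mat', 'moon', 'run']
Common terms: ['ant', 'moon']
Overlap count = 2

2


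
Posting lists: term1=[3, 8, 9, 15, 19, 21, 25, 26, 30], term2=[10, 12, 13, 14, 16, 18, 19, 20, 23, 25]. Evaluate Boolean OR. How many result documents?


Boolean OR: find union of posting lists
term1 docs: [3, 8, 9, 15, 19, 21, 25, 26, 30]
term2 docs: [10, 12, 13, 14, 16, 18, 19, 20, 23, 25]
Union: [3, 8, 9, 10, 12, 13, 14, 15, 16, 18, 19, 20, 21, 23, 25, 26, 30]
|union| = 17

17


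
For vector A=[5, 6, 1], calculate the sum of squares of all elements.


|A|^2 = sum of squared components
A[0]^2 = 5^2 = 25
A[1]^2 = 6^2 = 36
A[2]^2 = 1^2 = 1
Sum = 25 + 36 + 1 = 62

62


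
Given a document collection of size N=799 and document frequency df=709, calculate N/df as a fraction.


IDF ratio = N / df
= 799 / 709
= 799/709

799/709


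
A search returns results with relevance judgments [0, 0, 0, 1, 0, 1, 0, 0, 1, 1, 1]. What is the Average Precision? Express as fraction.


Computing P@k for each relevant position:
Position 1: not relevant
Position 2: not relevant
Position 3: not relevant
Position 4: relevant, P@4 = 1/4 = 1/4
Position 5: not relevant
Position 6: relevant, P@6 = 2/6 = 1/3
Position 7: not relevant
Position 8: not relevant
Position 9: relevant, P@9 = 3/9 = 1/3
Position 10: relevant, P@10 = 4/10 = 2/5
Position 11: relevant, P@11 = 5/11 = 5/11
Sum of P@k = 1/4 + 1/3 + 1/3 + 2/5 + 5/11 = 1169/660
AP = 1169/660 / 5 = 1169/3300

1169/3300


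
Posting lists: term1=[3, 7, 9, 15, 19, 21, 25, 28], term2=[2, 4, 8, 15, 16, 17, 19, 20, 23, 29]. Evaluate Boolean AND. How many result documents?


Boolean AND: find intersection of posting lists
term1 docs: [3, 7, 9, 15, 19, 21, 25, 28]
term2 docs: [2, 4, 8, 15, 16, 17, 19, 20, 23, 29]
Intersection: [15, 19]
|intersection| = 2

2


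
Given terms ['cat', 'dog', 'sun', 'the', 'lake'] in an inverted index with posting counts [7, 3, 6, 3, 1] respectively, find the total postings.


Summing posting list sizes:
'cat': 7 postings
'dog': 3 postings
'sun': 6 postings
'the': 3 postings
'lake': 1 postings
Total = 7 + 3 + 6 + 3 + 1 = 20

20


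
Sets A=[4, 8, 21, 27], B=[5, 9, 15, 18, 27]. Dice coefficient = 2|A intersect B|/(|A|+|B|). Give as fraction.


A intersect B = [27]
|A intersect B| = 1
|A| = 4, |B| = 5
Dice = 2*1 / (4+5)
= 2 / 9 = 2/9

2/9


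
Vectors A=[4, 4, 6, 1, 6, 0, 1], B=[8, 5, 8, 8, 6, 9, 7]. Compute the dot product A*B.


Dot product = sum of element-wise products
A[0]*B[0] = 4*8 = 32
A[1]*B[1] = 4*5 = 20
A[2]*B[2] = 6*8 = 48
A[3]*B[3] = 1*8 = 8
A[4]*B[4] = 6*6 = 36
A[5]*B[5] = 0*9 = 0
A[6]*B[6] = 1*7 = 7
Sum = 32 + 20 + 48 + 8 + 36 + 0 + 7 = 151

151


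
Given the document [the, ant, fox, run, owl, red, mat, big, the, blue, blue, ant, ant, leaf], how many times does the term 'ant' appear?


Document has 14 words
Scanning for 'ant':
Found at positions: [1, 11, 12]
Count = 3

3


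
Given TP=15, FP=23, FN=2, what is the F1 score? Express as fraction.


F1 = 2 * P * R / (P + R)
P = TP/(TP+FP) = 15/38 = 15/38
R = TP/(TP+FN) = 15/17 = 15/17
2 * P * R = 2 * 15/38 * 15/17 = 225/323
P + R = 15/38 + 15/17 = 825/646
F1 = 225/323 / 825/646 = 6/11

6/11


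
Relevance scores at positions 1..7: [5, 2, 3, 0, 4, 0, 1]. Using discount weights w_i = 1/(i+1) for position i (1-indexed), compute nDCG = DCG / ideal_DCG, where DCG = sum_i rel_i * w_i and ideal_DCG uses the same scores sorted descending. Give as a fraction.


Position discount weights w_i = 1/(i+1) for i=1..7:
Weights = [1/2, 1/3, 1/4, 1/5, 1/6, 1/7, 1/8]
Actual relevance: [5, 2, 3, 0, 4, 0, 1]
DCG = 5/2 + 2/3 + 3/4 + 0/5 + 4/6 + 0/7 + 1/8 = 113/24
Ideal relevance (sorted desc): [5, 4, 3, 2, 1, 0, 0]
Ideal DCG = 5/2 + 4/3 + 3/4 + 2/5 + 1/6 + 0/7 + 0/8 = 103/20
nDCG = DCG / ideal_DCG = 113/24 / 103/20 = 565/618

565/618


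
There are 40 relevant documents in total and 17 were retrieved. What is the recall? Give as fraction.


Recall = retrieved_relevant / total_relevant
= 17 / 40
= 17 / (17 + 23)
= 17/40

17/40


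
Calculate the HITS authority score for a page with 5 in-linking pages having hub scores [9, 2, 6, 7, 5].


Authority = sum of hub scores of in-linkers
In-link 1: hub score = 9
In-link 2: hub score = 2
In-link 3: hub score = 6
In-link 4: hub score = 7
In-link 5: hub score = 5
Authority = 9 + 2 + 6 + 7 + 5 = 29

29


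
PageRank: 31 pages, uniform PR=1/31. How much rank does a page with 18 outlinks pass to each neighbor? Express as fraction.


Initial PR = 1/31 = 1/31
Outlinks = 18
Contribution per link = PR / outlinks
= 1/31 / 18
= 1/558

1/558


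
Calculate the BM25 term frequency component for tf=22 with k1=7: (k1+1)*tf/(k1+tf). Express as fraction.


BM25 TF component = (k1+1)*tf / (k1+tf)
k1 = 7, tf = 22
Numerator = (7+1)*22 = 176
Denominator = 7 + 22 = 29
= 176/29 = 176/29

176/29


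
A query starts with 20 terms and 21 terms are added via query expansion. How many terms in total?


Original terms: 20
Expansion terms: 21
Total = 20 + 21 = 41

41


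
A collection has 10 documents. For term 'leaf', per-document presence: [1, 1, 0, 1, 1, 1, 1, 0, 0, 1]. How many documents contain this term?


Checking each document for 'leaf':
Doc 1: present
Doc 2: present
Doc 3: absent
Doc 4: present
Doc 5: present
Doc 6: present
Doc 7: present
Doc 8: absent
Doc 9: absent
Doc 10: present
df = sum of presences = 1 + 1 + 0 + 1 + 1 + 1 + 1 + 0 + 0 + 1 = 7

7


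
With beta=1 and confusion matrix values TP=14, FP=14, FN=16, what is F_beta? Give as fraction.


P = TP/(TP+FP) = 14/28 = 1/2
R = TP/(TP+FN) = 14/30 = 7/15
beta^2 = 1^2 = 1
(1 + beta^2) = 2
Numerator = (1+beta^2)*P*R = 7/15
Denominator = beta^2*P + R = 1/2 + 7/15 = 29/30
F_beta = 14/29

14/29


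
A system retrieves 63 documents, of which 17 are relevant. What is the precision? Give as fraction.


Precision = relevant_retrieved / total_retrieved
= 17 / 63
= 17 / (17 + 46)
= 17/63

17/63


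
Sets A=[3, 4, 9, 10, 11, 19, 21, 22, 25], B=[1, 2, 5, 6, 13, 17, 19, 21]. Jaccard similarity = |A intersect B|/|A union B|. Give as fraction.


A intersect B = [19, 21]
|A intersect B| = 2
A union B = [1, 2, 3, 4, 5, 6, 9, 10, 11, 13, 17, 19, 21, 22, 25]
|A union B| = 15
Jaccard = 2/15 = 2/15

2/15


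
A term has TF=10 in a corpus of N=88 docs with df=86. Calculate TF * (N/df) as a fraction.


TF * (N/df)
= 10 * (88/86)
= 10 * 44/43
= 440/43

440/43


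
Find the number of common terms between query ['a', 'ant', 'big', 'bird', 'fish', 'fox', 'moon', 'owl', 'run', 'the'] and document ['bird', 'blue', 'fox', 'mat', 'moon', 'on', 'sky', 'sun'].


Query terms: ['a', 'ant', 'big', 'bird', 'fish', 'fox', 'moon', 'owl', 'run', 'the']
Document terms: ['bird', 'blue', 'fox', 'mat', 'moon', 'on', 'sky', 'sun']
Common terms: ['bird', 'fox', 'moon']
Overlap count = 3

3


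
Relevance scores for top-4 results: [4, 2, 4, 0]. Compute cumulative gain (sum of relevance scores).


Cumulative Gain = sum of relevance scores
Position 1: rel=4, running sum=4
Position 2: rel=2, running sum=6
Position 3: rel=4, running sum=10
Position 4: rel=0, running sum=10
CG = 10

10


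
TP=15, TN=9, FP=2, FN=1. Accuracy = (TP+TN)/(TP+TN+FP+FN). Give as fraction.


Accuracy = (TP + TN) / (TP + TN + FP + FN)
TP + TN = 15 + 9 = 24
Total = 15 + 9 + 2 + 1 = 27
Accuracy = 24 / 27 = 8/9

8/9


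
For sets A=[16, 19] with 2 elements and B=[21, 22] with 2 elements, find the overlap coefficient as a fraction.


A intersect B = []
|A intersect B| = 0
min(|A|, |B|) = min(2, 2) = 2
Overlap = 0 / 2 = 0

0


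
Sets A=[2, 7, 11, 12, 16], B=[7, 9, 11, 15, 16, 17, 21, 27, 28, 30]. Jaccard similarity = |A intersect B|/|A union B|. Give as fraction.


A intersect B = [7, 11, 16]
|A intersect B| = 3
A union B = [2, 7, 9, 11, 12, 15, 16, 17, 21, 27, 28, 30]
|A union B| = 12
Jaccard = 3/12 = 1/4

1/4


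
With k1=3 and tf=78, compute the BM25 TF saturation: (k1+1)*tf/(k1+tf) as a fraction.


BM25 TF component = (k1+1)*tf / (k1+tf)
k1 = 3, tf = 78
Numerator = (3+1)*78 = 312
Denominator = 3 + 78 = 81
= 312/81 = 104/27

104/27


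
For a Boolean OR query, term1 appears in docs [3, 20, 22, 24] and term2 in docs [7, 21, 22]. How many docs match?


Boolean OR: find union of posting lists
term1 docs: [3, 20, 22, 24]
term2 docs: [7, 21, 22]
Union: [3, 7, 20, 21, 22, 24]
|union| = 6

6


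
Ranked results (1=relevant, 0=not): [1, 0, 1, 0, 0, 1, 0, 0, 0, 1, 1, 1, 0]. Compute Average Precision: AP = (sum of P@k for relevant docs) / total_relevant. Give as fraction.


Computing P@k for each relevant position:
Position 1: relevant, P@1 = 1/1 = 1
Position 2: not relevant
Position 3: relevant, P@3 = 2/3 = 2/3
Position 4: not relevant
Position 5: not relevant
Position 6: relevant, P@6 = 3/6 = 1/2
Position 7: not relevant
Position 8: not relevant
Position 9: not relevant
Position 10: relevant, P@10 = 4/10 = 2/5
Position 11: relevant, P@11 = 5/11 = 5/11
Position 12: relevant, P@12 = 6/12 = 1/2
Position 13: not relevant
Sum of P@k = 1 + 2/3 + 1/2 + 2/5 + 5/11 + 1/2 = 581/165
AP = 581/165 / 6 = 581/990

581/990


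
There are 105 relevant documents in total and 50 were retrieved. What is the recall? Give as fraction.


Recall = retrieved_relevant / total_relevant
= 50 / 105
= 50 / (50 + 55)
= 10/21

10/21


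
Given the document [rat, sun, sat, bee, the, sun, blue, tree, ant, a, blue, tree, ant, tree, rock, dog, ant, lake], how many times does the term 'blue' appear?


Document has 18 words
Scanning for 'blue':
Found at positions: [6, 10]
Count = 2

2


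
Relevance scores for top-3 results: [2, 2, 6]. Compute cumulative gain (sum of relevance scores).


Cumulative Gain = sum of relevance scores
Position 1: rel=2, running sum=2
Position 2: rel=2, running sum=4
Position 3: rel=6, running sum=10
CG = 10

10


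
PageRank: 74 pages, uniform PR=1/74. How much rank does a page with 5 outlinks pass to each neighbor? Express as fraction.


Initial PR = 1/74 = 1/74
Outlinks = 5
Contribution per link = PR / outlinks
= 1/74 / 5
= 1/370

1/370


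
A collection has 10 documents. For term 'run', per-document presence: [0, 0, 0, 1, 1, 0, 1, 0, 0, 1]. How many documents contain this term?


Checking each document for 'run':
Doc 1: absent
Doc 2: absent
Doc 3: absent
Doc 4: present
Doc 5: present
Doc 6: absent
Doc 7: present
Doc 8: absent
Doc 9: absent
Doc 10: present
df = sum of presences = 0 + 0 + 0 + 1 + 1 + 0 + 1 + 0 + 0 + 1 = 4

4


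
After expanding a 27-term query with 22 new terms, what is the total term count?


Original terms: 27
Expansion terms: 22
Total = 27 + 22 = 49

49


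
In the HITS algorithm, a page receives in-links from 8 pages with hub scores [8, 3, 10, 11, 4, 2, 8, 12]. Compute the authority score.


Authority = sum of hub scores of in-linkers
In-link 1: hub score = 8
In-link 2: hub score = 3
In-link 3: hub score = 10
In-link 4: hub score = 11
In-link 5: hub score = 4
In-link 6: hub score = 2
In-link 7: hub score = 8
In-link 8: hub score = 12
Authority = 8 + 3 + 10 + 11 + 4 + 2 + 8 + 12 = 58

58


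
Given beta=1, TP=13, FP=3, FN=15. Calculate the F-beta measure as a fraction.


P = TP/(TP+FP) = 13/16 = 13/16
R = TP/(TP+FN) = 13/28 = 13/28
beta^2 = 1^2 = 1
(1 + beta^2) = 2
Numerator = (1+beta^2)*P*R = 169/224
Denominator = beta^2*P + R = 13/16 + 13/28 = 143/112
F_beta = 13/22

13/22


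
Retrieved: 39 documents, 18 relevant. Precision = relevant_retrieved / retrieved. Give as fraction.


Precision = relevant_retrieved / total_retrieved
= 18 / 39
= 18 / (18 + 21)
= 6/13

6/13


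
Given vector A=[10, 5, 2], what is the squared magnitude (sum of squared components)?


|A|^2 = sum of squared components
A[0]^2 = 10^2 = 100
A[1]^2 = 5^2 = 25
A[2]^2 = 2^2 = 4
Sum = 100 + 25 + 4 = 129

129


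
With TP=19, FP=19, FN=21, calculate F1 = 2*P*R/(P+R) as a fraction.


F1 = 2 * P * R / (P + R)
P = TP/(TP+FP) = 19/38 = 1/2
R = TP/(TP+FN) = 19/40 = 19/40
2 * P * R = 2 * 1/2 * 19/40 = 19/40
P + R = 1/2 + 19/40 = 39/40
F1 = 19/40 / 39/40 = 19/39

19/39


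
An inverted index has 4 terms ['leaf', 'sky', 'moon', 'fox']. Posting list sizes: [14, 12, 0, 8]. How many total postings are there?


Summing posting list sizes:
'leaf': 14 postings
'sky': 12 postings
'moon': 0 postings
'fox': 8 postings
Total = 14 + 12 + 0 + 8 = 34

34


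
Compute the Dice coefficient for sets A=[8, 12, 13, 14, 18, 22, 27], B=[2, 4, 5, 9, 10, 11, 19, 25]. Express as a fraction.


A intersect B = []
|A intersect B| = 0
|A| = 7, |B| = 8
Dice = 2*0 / (7+8)
= 0 / 15 = 0

0


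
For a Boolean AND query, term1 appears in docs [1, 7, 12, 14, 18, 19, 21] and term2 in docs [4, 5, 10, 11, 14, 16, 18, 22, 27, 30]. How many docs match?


Boolean AND: find intersection of posting lists
term1 docs: [1, 7, 12, 14, 18, 19, 21]
term2 docs: [4, 5, 10, 11, 14, 16, 18, 22, 27, 30]
Intersection: [14, 18]
|intersection| = 2

2


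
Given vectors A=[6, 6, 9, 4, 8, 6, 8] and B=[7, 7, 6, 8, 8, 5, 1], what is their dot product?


Dot product = sum of element-wise products
A[0]*B[0] = 6*7 = 42
A[1]*B[1] = 6*7 = 42
A[2]*B[2] = 9*6 = 54
A[3]*B[3] = 4*8 = 32
A[4]*B[4] = 8*8 = 64
A[5]*B[5] = 6*5 = 30
A[6]*B[6] = 8*1 = 8
Sum = 42 + 42 + 54 + 32 + 64 + 30 + 8 = 272

272


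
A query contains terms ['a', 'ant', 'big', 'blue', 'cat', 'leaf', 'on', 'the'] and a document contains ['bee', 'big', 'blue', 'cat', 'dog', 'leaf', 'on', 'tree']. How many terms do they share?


Query terms: ['a', 'ant', 'big', 'blue', 'cat', 'leaf', 'on', 'the']
Document terms: ['bee', 'big', 'blue', 'cat', 'dog', 'leaf', 'on', 'tree']
Common terms: ['big', 'blue', 'cat', 'leaf', 'on']
Overlap count = 5

5


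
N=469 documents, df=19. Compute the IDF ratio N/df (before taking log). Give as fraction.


IDF ratio = N / df
= 469 / 19
= 469/19

469/19


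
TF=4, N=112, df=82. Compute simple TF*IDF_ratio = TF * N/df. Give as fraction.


TF * (N/df)
= 4 * (112/82)
= 4 * 56/41
= 224/41

224/41


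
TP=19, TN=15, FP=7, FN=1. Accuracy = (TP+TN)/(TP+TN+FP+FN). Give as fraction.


Accuracy = (TP + TN) / (TP + TN + FP + FN)
TP + TN = 19 + 15 = 34
Total = 19 + 15 + 7 + 1 = 42
Accuracy = 34 / 42 = 17/21

17/21


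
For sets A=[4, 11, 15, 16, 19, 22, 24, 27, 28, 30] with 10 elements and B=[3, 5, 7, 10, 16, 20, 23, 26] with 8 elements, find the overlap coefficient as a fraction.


A intersect B = [16]
|A intersect B| = 1
min(|A|, |B|) = min(10, 8) = 8
Overlap = 1 / 8 = 1/8

1/8


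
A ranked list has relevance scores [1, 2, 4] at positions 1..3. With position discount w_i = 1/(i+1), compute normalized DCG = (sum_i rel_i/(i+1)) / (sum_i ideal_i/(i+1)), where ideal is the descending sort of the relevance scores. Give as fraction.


Position discount weights w_i = 1/(i+1) for i=1..3:
Weights = [1/2, 1/3, 1/4]
Actual relevance: [1, 2, 4]
DCG = 1/2 + 2/3 + 4/4 = 13/6
Ideal relevance (sorted desc): [4, 2, 1]
Ideal DCG = 4/2 + 2/3 + 1/4 = 35/12
nDCG = DCG / ideal_DCG = 13/6 / 35/12 = 26/35

26/35


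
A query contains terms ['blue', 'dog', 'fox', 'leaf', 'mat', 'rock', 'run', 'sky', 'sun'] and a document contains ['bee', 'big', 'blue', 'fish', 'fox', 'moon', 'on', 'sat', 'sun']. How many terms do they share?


Query terms: ['blue', 'dog', 'fox', 'leaf', 'mat', 'rock', 'run', 'sky', 'sun']
Document terms: ['bee', 'big', 'blue', 'fish', 'fox', 'moon', 'on', 'sat', 'sun']
Common terms: ['blue', 'fox', 'sun']
Overlap count = 3

3


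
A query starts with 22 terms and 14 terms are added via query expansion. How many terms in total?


Original terms: 22
Expansion terms: 14
Total = 22 + 14 = 36

36


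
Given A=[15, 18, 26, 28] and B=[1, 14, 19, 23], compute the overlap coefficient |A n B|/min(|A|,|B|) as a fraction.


A intersect B = []
|A intersect B| = 0
min(|A|, |B|) = min(4, 4) = 4
Overlap = 0 / 4 = 0

0


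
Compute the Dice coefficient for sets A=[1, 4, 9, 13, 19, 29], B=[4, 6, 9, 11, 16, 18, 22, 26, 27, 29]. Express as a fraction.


A intersect B = [4, 9, 29]
|A intersect B| = 3
|A| = 6, |B| = 10
Dice = 2*3 / (6+10)
= 6 / 16 = 3/8

3/8


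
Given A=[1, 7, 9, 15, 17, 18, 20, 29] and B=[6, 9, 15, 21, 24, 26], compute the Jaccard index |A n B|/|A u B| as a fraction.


A intersect B = [9, 15]
|A intersect B| = 2
A union B = [1, 6, 7, 9, 15, 17, 18, 20, 21, 24, 26, 29]
|A union B| = 12
Jaccard = 2/12 = 1/6

1/6


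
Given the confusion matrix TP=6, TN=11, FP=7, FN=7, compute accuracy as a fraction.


Accuracy = (TP + TN) / (TP + TN + FP + FN)
TP + TN = 6 + 11 = 17
Total = 6 + 11 + 7 + 7 = 31
Accuracy = 17 / 31 = 17/31

17/31


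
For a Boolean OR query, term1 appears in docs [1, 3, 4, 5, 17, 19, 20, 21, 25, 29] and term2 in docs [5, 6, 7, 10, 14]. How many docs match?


Boolean OR: find union of posting lists
term1 docs: [1, 3, 4, 5, 17, 19, 20, 21, 25, 29]
term2 docs: [5, 6, 7, 10, 14]
Union: [1, 3, 4, 5, 6, 7, 10, 14, 17, 19, 20, 21, 25, 29]
|union| = 14

14


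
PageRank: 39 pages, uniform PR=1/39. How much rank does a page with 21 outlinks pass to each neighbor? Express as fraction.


Initial PR = 1/39 = 1/39
Outlinks = 21
Contribution per link = PR / outlinks
= 1/39 / 21
= 1/819

1/819


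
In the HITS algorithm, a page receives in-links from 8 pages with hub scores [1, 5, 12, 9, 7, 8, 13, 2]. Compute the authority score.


Authority = sum of hub scores of in-linkers
In-link 1: hub score = 1
In-link 2: hub score = 5
In-link 3: hub score = 12
In-link 4: hub score = 9
In-link 5: hub score = 7
In-link 6: hub score = 8
In-link 7: hub score = 13
In-link 8: hub score = 2
Authority = 1 + 5 + 12 + 9 + 7 + 8 + 13 + 2 = 57

57


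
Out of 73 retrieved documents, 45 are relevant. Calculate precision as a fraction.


Precision = relevant_retrieved / total_retrieved
= 45 / 73
= 45 / (45 + 28)
= 45/73

45/73


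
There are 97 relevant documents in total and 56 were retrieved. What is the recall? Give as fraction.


Recall = retrieved_relevant / total_relevant
= 56 / 97
= 56 / (56 + 41)
= 56/97

56/97


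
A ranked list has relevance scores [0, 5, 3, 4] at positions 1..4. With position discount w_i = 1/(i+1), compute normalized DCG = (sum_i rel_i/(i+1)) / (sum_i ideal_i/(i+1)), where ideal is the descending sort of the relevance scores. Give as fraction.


Position discount weights w_i = 1/(i+1) for i=1..4:
Weights = [1/2, 1/3, 1/4, 1/5]
Actual relevance: [0, 5, 3, 4]
DCG = 0/2 + 5/3 + 3/4 + 4/5 = 193/60
Ideal relevance (sorted desc): [5, 4, 3, 0]
Ideal DCG = 5/2 + 4/3 + 3/4 + 0/5 = 55/12
nDCG = DCG / ideal_DCG = 193/60 / 55/12 = 193/275

193/275


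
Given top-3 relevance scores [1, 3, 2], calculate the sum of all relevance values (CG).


Cumulative Gain = sum of relevance scores
Position 1: rel=1, running sum=1
Position 2: rel=3, running sum=4
Position 3: rel=2, running sum=6
CG = 6

6


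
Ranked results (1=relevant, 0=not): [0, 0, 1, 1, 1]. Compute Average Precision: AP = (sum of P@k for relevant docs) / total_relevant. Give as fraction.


Computing P@k for each relevant position:
Position 1: not relevant
Position 2: not relevant
Position 3: relevant, P@3 = 1/3 = 1/3
Position 4: relevant, P@4 = 2/4 = 1/2
Position 5: relevant, P@5 = 3/5 = 3/5
Sum of P@k = 1/3 + 1/2 + 3/5 = 43/30
AP = 43/30 / 3 = 43/90

43/90


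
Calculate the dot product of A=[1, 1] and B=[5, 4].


Dot product = sum of element-wise products
A[0]*B[0] = 1*5 = 5
A[1]*B[1] = 1*4 = 4
Sum = 5 + 4 = 9

9


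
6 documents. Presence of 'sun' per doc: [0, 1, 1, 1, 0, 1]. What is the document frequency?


Checking each document for 'sun':
Doc 1: absent
Doc 2: present
Doc 3: present
Doc 4: present
Doc 5: absent
Doc 6: present
df = sum of presences = 0 + 1 + 1 + 1 + 0 + 1 = 4

4


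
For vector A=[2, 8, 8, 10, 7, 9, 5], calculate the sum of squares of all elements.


|A|^2 = sum of squared components
A[0]^2 = 2^2 = 4
A[1]^2 = 8^2 = 64
A[2]^2 = 8^2 = 64
A[3]^2 = 10^2 = 100
A[4]^2 = 7^2 = 49
A[5]^2 = 9^2 = 81
A[6]^2 = 5^2 = 25
Sum = 4 + 64 + 64 + 100 + 49 + 81 + 25 = 387

387


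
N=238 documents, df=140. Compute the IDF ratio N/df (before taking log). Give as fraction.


IDF ratio = N / df
= 238 / 140
= 17/10

17/10


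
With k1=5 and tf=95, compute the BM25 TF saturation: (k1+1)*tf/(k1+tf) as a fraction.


BM25 TF component = (k1+1)*tf / (k1+tf)
k1 = 5, tf = 95
Numerator = (5+1)*95 = 570
Denominator = 5 + 95 = 100
= 570/100 = 57/10

57/10


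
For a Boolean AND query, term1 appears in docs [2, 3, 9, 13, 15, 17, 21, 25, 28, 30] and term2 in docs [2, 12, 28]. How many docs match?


Boolean AND: find intersection of posting lists
term1 docs: [2, 3, 9, 13, 15, 17, 21, 25, 28, 30]
term2 docs: [2, 12, 28]
Intersection: [2, 28]
|intersection| = 2

2


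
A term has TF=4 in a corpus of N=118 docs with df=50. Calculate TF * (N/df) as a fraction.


TF * (N/df)
= 4 * (118/50)
= 4 * 59/25
= 236/25

236/25


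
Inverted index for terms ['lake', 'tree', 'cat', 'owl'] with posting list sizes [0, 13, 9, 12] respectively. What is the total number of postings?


Summing posting list sizes:
'lake': 0 postings
'tree': 13 postings
'cat': 9 postings
'owl': 12 postings
Total = 0 + 13 + 9 + 12 = 34

34


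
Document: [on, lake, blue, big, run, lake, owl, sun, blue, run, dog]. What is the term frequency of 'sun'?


Document has 11 words
Scanning for 'sun':
Found at positions: [7]
Count = 1

1


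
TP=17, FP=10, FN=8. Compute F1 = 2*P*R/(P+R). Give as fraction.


F1 = 2 * P * R / (P + R)
P = TP/(TP+FP) = 17/27 = 17/27
R = TP/(TP+FN) = 17/25 = 17/25
2 * P * R = 2 * 17/27 * 17/25 = 578/675
P + R = 17/27 + 17/25 = 884/675
F1 = 578/675 / 884/675 = 17/26

17/26


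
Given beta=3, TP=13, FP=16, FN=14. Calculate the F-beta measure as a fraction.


P = TP/(TP+FP) = 13/29 = 13/29
R = TP/(TP+FN) = 13/27 = 13/27
beta^2 = 3^2 = 9
(1 + beta^2) = 10
Numerator = (1+beta^2)*P*R = 1690/783
Denominator = beta^2*P + R = 117/29 + 13/27 = 3536/783
F_beta = 65/136

65/136


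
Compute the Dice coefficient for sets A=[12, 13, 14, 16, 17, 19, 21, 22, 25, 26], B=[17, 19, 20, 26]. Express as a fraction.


A intersect B = [17, 19, 26]
|A intersect B| = 3
|A| = 10, |B| = 4
Dice = 2*3 / (10+4)
= 6 / 14 = 3/7

3/7


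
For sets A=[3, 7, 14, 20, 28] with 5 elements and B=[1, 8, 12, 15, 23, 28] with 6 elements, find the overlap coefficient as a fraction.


A intersect B = [28]
|A intersect B| = 1
min(|A|, |B|) = min(5, 6) = 5
Overlap = 1 / 5 = 1/5

1/5


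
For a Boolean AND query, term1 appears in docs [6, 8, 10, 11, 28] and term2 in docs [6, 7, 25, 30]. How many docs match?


Boolean AND: find intersection of posting lists
term1 docs: [6, 8, 10, 11, 28]
term2 docs: [6, 7, 25, 30]
Intersection: [6]
|intersection| = 1

1


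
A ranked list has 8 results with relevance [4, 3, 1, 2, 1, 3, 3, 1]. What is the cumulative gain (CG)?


Cumulative Gain = sum of relevance scores
Position 1: rel=4, running sum=4
Position 2: rel=3, running sum=7
Position 3: rel=1, running sum=8
Position 4: rel=2, running sum=10
Position 5: rel=1, running sum=11
Position 6: rel=3, running sum=14
Position 7: rel=3, running sum=17
Position 8: rel=1, running sum=18
CG = 18

18


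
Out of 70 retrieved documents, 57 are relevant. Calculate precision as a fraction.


Precision = relevant_retrieved / total_retrieved
= 57 / 70
= 57 / (57 + 13)
= 57/70

57/70


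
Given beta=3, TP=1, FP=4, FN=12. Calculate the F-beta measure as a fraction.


P = TP/(TP+FP) = 1/5 = 1/5
R = TP/(TP+FN) = 1/13 = 1/13
beta^2 = 3^2 = 9
(1 + beta^2) = 10
Numerator = (1+beta^2)*P*R = 2/13
Denominator = beta^2*P + R = 9/5 + 1/13 = 122/65
F_beta = 5/61

5/61


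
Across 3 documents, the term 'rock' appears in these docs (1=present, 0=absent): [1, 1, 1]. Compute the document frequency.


Checking each document for 'rock':
Doc 1: present
Doc 2: present
Doc 3: present
df = sum of presences = 1 + 1 + 1 = 3

3


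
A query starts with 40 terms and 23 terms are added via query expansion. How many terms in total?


Original terms: 40
Expansion terms: 23
Total = 40 + 23 = 63

63


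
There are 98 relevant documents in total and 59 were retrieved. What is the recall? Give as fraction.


Recall = retrieved_relevant / total_relevant
= 59 / 98
= 59 / (59 + 39)
= 59/98

59/98


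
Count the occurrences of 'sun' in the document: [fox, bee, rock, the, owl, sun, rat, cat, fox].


Document has 9 words
Scanning for 'sun':
Found at positions: [5]
Count = 1

1


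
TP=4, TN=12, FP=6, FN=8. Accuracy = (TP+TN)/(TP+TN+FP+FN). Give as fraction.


Accuracy = (TP + TN) / (TP + TN + FP + FN)
TP + TN = 4 + 12 = 16
Total = 4 + 12 + 6 + 8 = 30
Accuracy = 16 / 30 = 8/15

8/15


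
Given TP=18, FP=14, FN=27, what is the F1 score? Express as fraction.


F1 = 2 * P * R / (P + R)
P = TP/(TP+FP) = 18/32 = 9/16
R = TP/(TP+FN) = 18/45 = 2/5
2 * P * R = 2 * 9/16 * 2/5 = 9/20
P + R = 9/16 + 2/5 = 77/80
F1 = 9/20 / 77/80 = 36/77

36/77


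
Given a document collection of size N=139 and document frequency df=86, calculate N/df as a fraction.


IDF ratio = N / df
= 139 / 86
= 139/86

139/86


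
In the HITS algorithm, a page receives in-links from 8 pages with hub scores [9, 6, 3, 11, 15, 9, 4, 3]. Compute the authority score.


Authority = sum of hub scores of in-linkers
In-link 1: hub score = 9
In-link 2: hub score = 6
In-link 3: hub score = 3
In-link 4: hub score = 11
In-link 5: hub score = 15
In-link 6: hub score = 9
In-link 7: hub score = 4
In-link 8: hub score = 3
Authority = 9 + 6 + 3 + 11 + 15 + 9 + 4 + 3 = 60

60


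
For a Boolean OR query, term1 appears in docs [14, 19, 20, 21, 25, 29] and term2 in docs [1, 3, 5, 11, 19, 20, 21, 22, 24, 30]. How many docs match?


Boolean OR: find union of posting lists
term1 docs: [14, 19, 20, 21, 25, 29]
term2 docs: [1, 3, 5, 11, 19, 20, 21, 22, 24, 30]
Union: [1, 3, 5, 11, 14, 19, 20, 21, 22, 24, 25, 29, 30]
|union| = 13

13


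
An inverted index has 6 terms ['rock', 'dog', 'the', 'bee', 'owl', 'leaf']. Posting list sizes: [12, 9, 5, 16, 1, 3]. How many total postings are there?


Summing posting list sizes:
'rock': 12 postings
'dog': 9 postings
'the': 5 postings
'bee': 16 postings
'owl': 1 postings
'leaf': 3 postings
Total = 12 + 9 + 5 + 16 + 1 + 3 = 46

46


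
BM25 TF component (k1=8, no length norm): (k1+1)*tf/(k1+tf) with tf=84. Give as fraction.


BM25 TF component = (k1+1)*tf / (k1+tf)
k1 = 8, tf = 84
Numerator = (8+1)*84 = 756
Denominator = 8 + 84 = 92
= 756/92 = 189/23

189/23


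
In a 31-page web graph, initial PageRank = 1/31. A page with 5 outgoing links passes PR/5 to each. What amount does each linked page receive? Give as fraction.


Initial PR = 1/31 = 1/31
Outlinks = 5
Contribution per link = PR / outlinks
= 1/31 / 5
= 1/155

1/155


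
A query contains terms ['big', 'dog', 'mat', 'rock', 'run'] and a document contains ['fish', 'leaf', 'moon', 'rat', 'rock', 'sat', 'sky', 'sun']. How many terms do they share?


Query terms: ['big', 'dog', 'mat', 'rock', 'run']
Document terms: ['fish', 'leaf', 'moon', 'rat', 'rock', 'sat', 'sky', 'sun']
Common terms: ['rock']
Overlap count = 1

1


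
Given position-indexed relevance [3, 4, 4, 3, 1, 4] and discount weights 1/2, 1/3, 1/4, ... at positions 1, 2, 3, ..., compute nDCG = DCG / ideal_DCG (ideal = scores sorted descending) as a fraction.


Position discount weights w_i = 1/(i+1) for i=1..6:
Weights = [1/2, 1/3, 1/4, 1/5, 1/6, 1/7]
Actual relevance: [3, 4, 4, 3, 1, 4]
DCG = 3/2 + 4/3 + 4/4 + 3/5 + 1/6 + 4/7 = 181/35
Ideal relevance (sorted desc): [4, 4, 4, 3, 3, 1]
Ideal DCG = 4/2 + 4/3 + 4/4 + 3/5 + 3/6 + 1/7 = 1171/210
nDCG = DCG / ideal_DCG = 181/35 / 1171/210 = 1086/1171

1086/1171


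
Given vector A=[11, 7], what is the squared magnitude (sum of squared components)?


|A|^2 = sum of squared components
A[0]^2 = 11^2 = 121
A[1]^2 = 7^2 = 49
Sum = 121 + 49 = 170

170


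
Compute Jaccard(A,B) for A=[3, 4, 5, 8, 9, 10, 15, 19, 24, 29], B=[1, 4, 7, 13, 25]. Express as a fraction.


A intersect B = [4]
|A intersect B| = 1
A union B = [1, 3, 4, 5, 7, 8, 9, 10, 13, 15, 19, 24, 25, 29]
|A union B| = 14
Jaccard = 1/14 = 1/14

1/14


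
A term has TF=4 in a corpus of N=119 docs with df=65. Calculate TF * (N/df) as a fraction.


TF * (N/df)
= 4 * (119/65)
= 4 * 119/65
= 476/65

476/65


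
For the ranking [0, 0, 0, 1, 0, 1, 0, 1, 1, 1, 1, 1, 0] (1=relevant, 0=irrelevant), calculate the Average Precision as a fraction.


Computing P@k for each relevant position:
Position 1: not relevant
Position 2: not relevant
Position 3: not relevant
Position 4: relevant, P@4 = 1/4 = 1/4
Position 5: not relevant
Position 6: relevant, P@6 = 2/6 = 1/3
Position 7: not relevant
Position 8: relevant, P@8 = 3/8 = 3/8
Position 9: relevant, P@9 = 4/9 = 4/9
Position 10: relevant, P@10 = 5/10 = 1/2
Position 11: relevant, P@11 = 6/11 = 6/11
Position 12: relevant, P@12 = 7/12 = 7/12
Position 13: not relevant
Sum of P@k = 1/4 + 1/3 + 3/8 + 4/9 + 1/2 + 6/11 + 7/12 = 2401/792
AP = 2401/792 / 7 = 343/792

343/792


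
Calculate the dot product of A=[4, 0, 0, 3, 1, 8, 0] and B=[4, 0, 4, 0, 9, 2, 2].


Dot product = sum of element-wise products
A[0]*B[0] = 4*4 = 16
A[1]*B[1] = 0*0 = 0
A[2]*B[2] = 0*4 = 0
A[3]*B[3] = 3*0 = 0
A[4]*B[4] = 1*9 = 9
A[5]*B[5] = 8*2 = 16
A[6]*B[6] = 0*2 = 0
Sum = 16 + 0 + 0 + 0 + 9 + 16 + 0 = 41

41


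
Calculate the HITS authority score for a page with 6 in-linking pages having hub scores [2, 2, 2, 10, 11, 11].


Authority = sum of hub scores of in-linkers
In-link 1: hub score = 2
In-link 2: hub score = 2
In-link 3: hub score = 2
In-link 4: hub score = 10
In-link 5: hub score = 11
In-link 6: hub score = 11
Authority = 2 + 2 + 2 + 10 + 11 + 11 = 38

38


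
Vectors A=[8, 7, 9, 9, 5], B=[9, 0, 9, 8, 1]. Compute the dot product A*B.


Dot product = sum of element-wise products
A[0]*B[0] = 8*9 = 72
A[1]*B[1] = 7*0 = 0
A[2]*B[2] = 9*9 = 81
A[3]*B[3] = 9*8 = 72
A[4]*B[4] = 5*1 = 5
Sum = 72 + 0 + 81 + 72 + 5 = 230

230


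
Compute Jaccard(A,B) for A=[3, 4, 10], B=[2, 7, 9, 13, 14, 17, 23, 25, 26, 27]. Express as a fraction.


A intersect B = []
|A intersect B| = 0
A union B = [2, 3, 4, 7, 9, 10, 13, 14, 17, 23, 25, 26, 27]
|A union B| = 13
Jaccard = 0/13 = 0

0


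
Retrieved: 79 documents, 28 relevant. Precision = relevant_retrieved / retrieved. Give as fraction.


Precision = relevant_retrieved / total_retrieved
= 28 / 79
= 28 / (28 + 51)
= 28/79

28/79


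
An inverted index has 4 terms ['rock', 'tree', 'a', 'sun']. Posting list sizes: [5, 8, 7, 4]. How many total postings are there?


Summing posting list sizes:
'rock': 5 postings
'tree': 8 postings
'a': 7 postings
'sun': 4 postings
Total = 5 + 8 + 7 + 4 = 24

24


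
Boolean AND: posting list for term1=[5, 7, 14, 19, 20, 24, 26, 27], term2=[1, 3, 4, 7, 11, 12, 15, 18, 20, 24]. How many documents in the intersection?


Boolean AND: find intersection of posting lists
term1 docs: [5, 7, 14, 19, 20, 24, 26, 27]
term2 docs: [1, 3, 4, 7, 11, 12, 15, 18, 20, 24]
Intersection: [7, 20, 24]
|intersection| = 3

3


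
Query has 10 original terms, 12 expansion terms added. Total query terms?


Original terms: 10
Expansion terms: 12
Total = 10 + 12 = 22

22


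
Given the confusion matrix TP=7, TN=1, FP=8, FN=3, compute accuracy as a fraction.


Accuracy = (TP + TN) / (TP + TN + FP + FN)
TP + TN = 7 + 1 = 8
Total = 7 + 1 + 8 + 3 = 19
Accuracy = 8 / 19 = 8/19

8/19


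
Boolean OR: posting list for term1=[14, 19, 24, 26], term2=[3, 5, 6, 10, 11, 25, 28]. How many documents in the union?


Boolean OR: find union of posting lists
term1 docs: [14, 19, 24, 26]
term2 docs: [3, 5, 6, 10, 11, 25, 28]
Union: [3, 5, 6, 10, 11, 14, 19, 24, 25, 26, 28]
|union| = 11

11


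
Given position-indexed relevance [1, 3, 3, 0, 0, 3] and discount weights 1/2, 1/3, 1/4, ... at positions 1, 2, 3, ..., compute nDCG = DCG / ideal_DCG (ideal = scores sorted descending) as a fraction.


Position discount weights w_i = 1/(i+1) for i=1..6:
Weights = [1/2, 1/3, 1/4, 1/5, 1/6, 1/7]
Actual relevance: [1, 3, 3, 0, 0, 3]
DCG = 1/2 + 3/3 + 3/4 + 0/5 + 0/6 + 3/7 = 75/28
Ideal relevance (sorted desc): [3, 3, 3, 1, 0, 0]
Ideal DCG = 3/2 + 3/3 + 3/4 + 1/5 + 0/6 + 0/7 = 69/20
nDCG = DCG / ideal_DCG = 75/28 / 69/20 = 125/161

125/161
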